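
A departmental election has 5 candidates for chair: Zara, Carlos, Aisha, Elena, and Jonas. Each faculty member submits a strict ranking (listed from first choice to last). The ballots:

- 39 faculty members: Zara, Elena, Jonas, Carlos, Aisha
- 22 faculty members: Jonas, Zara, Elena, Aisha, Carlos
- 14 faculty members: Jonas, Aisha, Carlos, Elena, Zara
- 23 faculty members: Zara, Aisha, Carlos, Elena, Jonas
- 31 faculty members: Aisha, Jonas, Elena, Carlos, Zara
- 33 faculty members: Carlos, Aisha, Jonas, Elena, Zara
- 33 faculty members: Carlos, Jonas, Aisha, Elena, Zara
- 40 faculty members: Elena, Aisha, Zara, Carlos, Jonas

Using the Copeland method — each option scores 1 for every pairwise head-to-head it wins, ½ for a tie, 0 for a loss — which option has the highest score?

Zara: beats Carlos; loses to Aisha, Elena, and Jonas → score 1.
Carlos: beats Jonas; loses to Zara, Aisha, and Elena → score 1.
Aisha: beats Zara, Carlos, Elena, and Jonas → score 4.
Elena: beats Zara and Carlos; loses to Aisha and Jonas → score 2.
Jonas: beats Zara and Elena; loses to Carlos and Aisha → score 2.
Aisha has the best pairwise record.

Aisha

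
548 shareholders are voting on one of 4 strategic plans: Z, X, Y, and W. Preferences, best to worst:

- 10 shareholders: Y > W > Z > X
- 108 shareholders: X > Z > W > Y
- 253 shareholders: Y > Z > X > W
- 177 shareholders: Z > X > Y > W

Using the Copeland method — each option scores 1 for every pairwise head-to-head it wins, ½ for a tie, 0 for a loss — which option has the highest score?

Z

Z: beats X, Y, and W → score 3.
X: beats Y and W; loses to Z → score 2.
Y: beats W; loses to Z and X → score 1.
W: loses to Z, X, and Y → score 0.
Z has the best pairwise record.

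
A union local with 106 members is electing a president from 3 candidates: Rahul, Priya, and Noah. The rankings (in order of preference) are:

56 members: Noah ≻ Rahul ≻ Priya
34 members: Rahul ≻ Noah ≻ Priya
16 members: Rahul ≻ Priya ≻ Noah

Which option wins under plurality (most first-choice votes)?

First-place votes: Rahul 50, Priya 0, Noah 56.
Noah has the most first-place votes.

Noah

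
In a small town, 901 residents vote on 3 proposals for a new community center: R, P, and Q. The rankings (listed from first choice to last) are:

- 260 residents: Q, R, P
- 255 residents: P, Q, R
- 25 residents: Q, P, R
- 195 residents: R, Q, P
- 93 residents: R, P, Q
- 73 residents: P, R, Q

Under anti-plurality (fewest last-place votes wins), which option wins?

Q

Last-place votes: R 280, P 455, Q 166.
Q is ranked last by the fewest voters, so Q wins.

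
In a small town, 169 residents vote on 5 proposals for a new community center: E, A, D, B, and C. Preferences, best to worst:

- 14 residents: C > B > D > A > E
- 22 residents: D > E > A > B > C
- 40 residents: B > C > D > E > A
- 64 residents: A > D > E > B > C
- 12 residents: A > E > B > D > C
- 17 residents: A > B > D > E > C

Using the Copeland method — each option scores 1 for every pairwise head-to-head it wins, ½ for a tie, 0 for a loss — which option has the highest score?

E: beats B and C; loses to A and D → score 2.
A: beats E, D, B, and C → score 4.
D: beats E, B, and C; loses to A → score 3.
B: beats C; loses to E, A, and D → score 1.
C: loses to E, A, D, and B → score 0.
A has the best pairwise record.

A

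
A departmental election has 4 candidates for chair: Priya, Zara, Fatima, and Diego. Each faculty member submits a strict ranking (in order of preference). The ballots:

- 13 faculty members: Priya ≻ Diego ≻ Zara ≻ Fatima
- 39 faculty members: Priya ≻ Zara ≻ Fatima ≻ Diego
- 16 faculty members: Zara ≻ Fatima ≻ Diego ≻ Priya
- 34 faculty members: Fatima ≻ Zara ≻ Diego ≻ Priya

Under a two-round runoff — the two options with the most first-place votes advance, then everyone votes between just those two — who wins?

Priya

Round 1 first-place votes: Priya 52, Zara 16, Fatima 34, Diego 0.
Priya and Fatima advance.
Runoff: Priya is preferred to Fatima by 52 voters; Fatima by 50.
Priya wins the runoff.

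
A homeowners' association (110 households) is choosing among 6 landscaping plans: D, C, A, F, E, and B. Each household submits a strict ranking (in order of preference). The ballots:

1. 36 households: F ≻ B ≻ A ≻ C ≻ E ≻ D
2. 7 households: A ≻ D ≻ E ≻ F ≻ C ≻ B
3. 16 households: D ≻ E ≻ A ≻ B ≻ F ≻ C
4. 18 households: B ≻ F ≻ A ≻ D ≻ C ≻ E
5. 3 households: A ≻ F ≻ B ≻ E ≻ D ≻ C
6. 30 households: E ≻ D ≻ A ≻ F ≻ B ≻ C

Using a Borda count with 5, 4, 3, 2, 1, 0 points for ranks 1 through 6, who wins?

F

D: 36·0 + 7·4 + 16·5 + 18·2 + 3·1 + 30·4 = 267
C: 36·2 + 7·1 + 16·0 + 18·1 + 3·0 + 30·0 = 97
A: 36·3 + 7·5 + 16·3 + 18·3 + 3·5 + 30·3 = 350
F: 36·5 + 7·2 + 16·1 + 18·4 + 3·4 + 30·2 = 354
E: 36·1 + 7·3 + 16·4 + 18·0 + 3·2 + 30·5 = 277
B: 36·4 + 7·0 + 16·2 + 18·5 + 3·3 + 30·1 = 305
F has the highest Borda score (354).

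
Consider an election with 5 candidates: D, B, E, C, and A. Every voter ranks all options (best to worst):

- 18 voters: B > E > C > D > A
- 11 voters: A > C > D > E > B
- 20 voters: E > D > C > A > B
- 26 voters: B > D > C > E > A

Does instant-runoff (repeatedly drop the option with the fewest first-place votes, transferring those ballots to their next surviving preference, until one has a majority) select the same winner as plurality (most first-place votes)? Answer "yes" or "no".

Instant-runoff — R1 D 0, B 44, E 20, C 0, A 11 (B winner). Winner: B.
Plurality — first-place votes: D 0, B 44, E 20, C 0, A 11. Winner: B.
The two methods agree.

yes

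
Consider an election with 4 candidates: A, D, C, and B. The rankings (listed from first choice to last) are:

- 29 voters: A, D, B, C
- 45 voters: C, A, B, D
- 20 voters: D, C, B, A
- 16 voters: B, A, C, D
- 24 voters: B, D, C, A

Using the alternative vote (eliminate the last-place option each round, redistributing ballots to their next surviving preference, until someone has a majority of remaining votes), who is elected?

Round 1: A 29, D 20, C 45, B 40. Eliminate D.
Round 2: A 29, C 65, B 40. Eliminate A.
Round 3: C 65, B 69. B has a majority.

B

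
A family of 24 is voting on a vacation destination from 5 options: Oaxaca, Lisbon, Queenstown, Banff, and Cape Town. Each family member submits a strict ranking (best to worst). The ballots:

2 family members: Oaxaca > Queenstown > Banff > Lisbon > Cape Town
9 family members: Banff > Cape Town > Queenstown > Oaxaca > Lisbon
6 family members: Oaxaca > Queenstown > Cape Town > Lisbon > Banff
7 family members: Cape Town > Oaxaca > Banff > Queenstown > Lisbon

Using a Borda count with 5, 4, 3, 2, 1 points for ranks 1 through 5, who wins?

Oaxaca: 2·5 + 9·2 + 6·5 + 7·4 = 86
Lisbon: 2·2 + 9·1 + 6·2 + 7·1 = 32
Queenstown: 2·4 + 9·3 + 6·4 + 7·2 = 73
Banff: 2·3 + 9·5 + 6·1 + 7·3 = 78
Cape Town: 2·1 + 9·4 + 6·3 + 7·5 = 91
Cape Town has the highest Borda score (91).

Cape Town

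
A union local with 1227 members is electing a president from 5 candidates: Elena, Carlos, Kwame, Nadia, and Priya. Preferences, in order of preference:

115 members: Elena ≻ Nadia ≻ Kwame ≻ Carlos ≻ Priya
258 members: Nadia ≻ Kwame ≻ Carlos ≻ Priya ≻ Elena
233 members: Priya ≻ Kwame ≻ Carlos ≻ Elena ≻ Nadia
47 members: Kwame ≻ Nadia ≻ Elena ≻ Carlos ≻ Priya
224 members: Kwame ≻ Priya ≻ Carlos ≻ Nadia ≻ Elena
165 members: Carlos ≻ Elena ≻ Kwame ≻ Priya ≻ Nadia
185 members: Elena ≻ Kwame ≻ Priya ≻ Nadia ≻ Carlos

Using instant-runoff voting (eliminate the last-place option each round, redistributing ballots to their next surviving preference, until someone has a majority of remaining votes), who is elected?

Round 1: Elena 300, Carlos 165, Kwame 271, Nadia 258, Priya 233. Eliminate Carlos.
Round 2: Elena 465, Kwame 271, Nadia 258, Priya 233. Eliminate Priya.
Round 3: Elena 465, Kwame 504, Nadia 258. Eliminate Nadia.
Round 4: Elena 465, Kwame 762. Kwame has a majority.

Kwame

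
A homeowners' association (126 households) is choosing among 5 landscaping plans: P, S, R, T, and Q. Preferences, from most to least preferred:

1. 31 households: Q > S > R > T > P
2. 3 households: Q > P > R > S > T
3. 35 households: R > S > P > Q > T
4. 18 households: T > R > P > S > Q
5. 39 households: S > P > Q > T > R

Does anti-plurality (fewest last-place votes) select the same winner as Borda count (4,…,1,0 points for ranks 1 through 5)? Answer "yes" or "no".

Anti-plurality — last-place votes: P 31, S 0, R 39, T 38, Q 18. Winner: S.
Borda — scores: P 232, S 375, R 262, T 142, Q 249. Winner: S.
The two methods agree.

yes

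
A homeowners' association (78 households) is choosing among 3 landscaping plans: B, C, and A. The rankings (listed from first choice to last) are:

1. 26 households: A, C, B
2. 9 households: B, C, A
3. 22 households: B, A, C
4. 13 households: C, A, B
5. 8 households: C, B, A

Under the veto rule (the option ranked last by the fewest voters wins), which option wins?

Last-place votes: B 39, C 22, A 17.
A is ranked last by the fewest voters, so A wins.

A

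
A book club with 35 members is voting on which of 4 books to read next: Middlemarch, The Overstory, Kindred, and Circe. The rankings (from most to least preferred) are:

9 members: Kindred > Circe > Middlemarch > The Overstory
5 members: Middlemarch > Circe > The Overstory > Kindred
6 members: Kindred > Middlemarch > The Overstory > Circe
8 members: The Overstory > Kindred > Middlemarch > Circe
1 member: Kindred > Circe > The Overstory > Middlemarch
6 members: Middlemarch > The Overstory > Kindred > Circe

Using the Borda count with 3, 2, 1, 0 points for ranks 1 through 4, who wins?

Middlemarch: 9·1 + 5·3 + 6·2 + 8·1 + 1·0 + 6·3 = 62
The Overstory: 9·0 + 5·1 + 6·1 + 8·3 + 1·1 + 6·2 = 48
Kindred: 9·3 + 5·0 + 6·3 + 8·2 + 1·3 + 6·1 = 70
Circe: 9·2 + 5·2 + 6·0 + 8·0 + 1·2 + 6·0 = 30
Kindred has the highest Borda score (70).

Kindred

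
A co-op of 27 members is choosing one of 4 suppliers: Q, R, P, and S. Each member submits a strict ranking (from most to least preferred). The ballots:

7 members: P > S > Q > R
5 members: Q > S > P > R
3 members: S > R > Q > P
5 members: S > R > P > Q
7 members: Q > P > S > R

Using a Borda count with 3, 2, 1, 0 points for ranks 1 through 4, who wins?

Q: 7·1 + 5·3 + 3·1 + 5·0 + 7·3 = 46
R: 7·0 + 5·0 + 3·2 + 5·2 + 7·0 = 16
P: 7·3 + 5·1 + 3·0 + 5·1 + 7·2 = 45
S: 7·2 + 5·2 + 3·3 + 5·3 + 7·1 = 55
S has the highest Borda score (55).

S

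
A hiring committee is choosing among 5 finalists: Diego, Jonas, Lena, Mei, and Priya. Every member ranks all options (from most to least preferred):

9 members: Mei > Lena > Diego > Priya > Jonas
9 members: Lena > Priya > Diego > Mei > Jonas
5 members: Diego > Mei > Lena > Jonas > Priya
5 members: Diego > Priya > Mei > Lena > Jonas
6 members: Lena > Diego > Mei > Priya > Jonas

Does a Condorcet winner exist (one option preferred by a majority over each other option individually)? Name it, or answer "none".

Checking pairwise contests:
Lena beats Diego 24–10.
Diego beats Jonas 34–0.
Mei beats Lena 19–15.
Diego beats Mei 25–9.
Diego beats Priya 25–9.
Every option loses at least one head-to-head, so there is no Condorcet winner.

none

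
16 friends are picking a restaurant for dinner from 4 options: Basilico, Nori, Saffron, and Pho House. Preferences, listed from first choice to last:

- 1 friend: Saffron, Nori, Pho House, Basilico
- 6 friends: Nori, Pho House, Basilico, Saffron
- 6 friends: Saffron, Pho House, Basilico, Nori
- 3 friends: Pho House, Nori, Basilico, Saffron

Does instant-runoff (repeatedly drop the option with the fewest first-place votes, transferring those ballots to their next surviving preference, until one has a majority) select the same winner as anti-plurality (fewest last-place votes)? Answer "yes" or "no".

no

Instant-runoff — R1 Basilico 0, Nori 6, Saffron 7, Pho House 3 (Basilico out); R2 Nori 6, Saffron 7, Pho House 3 (Pho House out); R3 Nori 9, Saffron 7 (Nori winner). Winner: Nori.
Anti-plurality — last-place votes: Basilico 1, Nori 6, Saffron 9, Pho House 0. Winner: Pho House.
The two methods disagree.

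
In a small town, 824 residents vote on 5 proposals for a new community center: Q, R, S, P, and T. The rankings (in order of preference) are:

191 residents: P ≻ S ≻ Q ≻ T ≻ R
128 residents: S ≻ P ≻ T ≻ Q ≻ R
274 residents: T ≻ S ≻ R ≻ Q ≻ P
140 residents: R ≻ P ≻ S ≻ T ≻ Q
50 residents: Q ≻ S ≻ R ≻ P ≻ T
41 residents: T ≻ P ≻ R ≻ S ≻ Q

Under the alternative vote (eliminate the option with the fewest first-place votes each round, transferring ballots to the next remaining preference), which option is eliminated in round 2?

R

Round 1: Q 50, R 140, S 128, P 191, T 315. Eliminate Q.
Round 2: R 140, S 178, P 191, T 315. Eliminate R.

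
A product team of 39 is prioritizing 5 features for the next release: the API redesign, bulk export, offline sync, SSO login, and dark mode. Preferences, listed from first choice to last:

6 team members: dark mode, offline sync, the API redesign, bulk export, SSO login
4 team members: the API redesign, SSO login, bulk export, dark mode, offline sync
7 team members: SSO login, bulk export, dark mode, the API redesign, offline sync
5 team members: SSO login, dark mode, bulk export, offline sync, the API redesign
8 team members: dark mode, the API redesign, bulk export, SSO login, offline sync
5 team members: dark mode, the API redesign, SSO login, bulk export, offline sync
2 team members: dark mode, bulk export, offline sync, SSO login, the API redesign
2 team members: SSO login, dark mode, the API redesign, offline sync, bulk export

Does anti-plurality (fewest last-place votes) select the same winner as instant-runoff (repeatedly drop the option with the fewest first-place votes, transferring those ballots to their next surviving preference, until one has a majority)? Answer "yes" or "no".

yes

Anti-plurality — last-place votes: the API redesign 7, bulk export 2, offline sync 24, SSO login 6, dark mode 0. Winner: dark mode.
Instant-runoff — R1 the API redesign 4, bulk export 0, offline sync 0, SSO login 14, dark mode 21 (dark mode winner). Winner: dark mode.
The two methods agree.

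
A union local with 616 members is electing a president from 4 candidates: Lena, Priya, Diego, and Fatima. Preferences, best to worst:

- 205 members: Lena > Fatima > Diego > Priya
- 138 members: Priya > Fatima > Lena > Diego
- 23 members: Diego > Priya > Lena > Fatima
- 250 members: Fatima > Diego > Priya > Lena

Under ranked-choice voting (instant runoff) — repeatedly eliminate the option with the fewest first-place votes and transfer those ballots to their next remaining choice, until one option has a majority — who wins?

Round 1: Lena 205, Priya 138, Diego 23, Fatima 250. Eliminate Diego.
Round 2: Lena 205, Priya 161, Fatima 250. Eliminate Priya.
Round 3: Lena 228, Fatima 388. Fatima has a majority.

Fatima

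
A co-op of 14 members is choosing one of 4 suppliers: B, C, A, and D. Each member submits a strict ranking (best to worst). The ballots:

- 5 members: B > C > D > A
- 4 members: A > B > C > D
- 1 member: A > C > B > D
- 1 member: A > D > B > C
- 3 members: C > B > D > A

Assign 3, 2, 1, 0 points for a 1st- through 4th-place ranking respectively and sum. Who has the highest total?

B

B: 5·3 + 4·2 + 1·1 + 1·1 + 3·2 = 31
C: 5·2 + 4·1 + 1·2 + 1·0 + 3·3 = 25
A: 5·0 + 4·3 + 1·3 + 1·3 + 3·0 = 18
D: 5·1 + 4·0 + 1·0 + 1·2 + 3·1 = 10
B has the highest Borda score (31).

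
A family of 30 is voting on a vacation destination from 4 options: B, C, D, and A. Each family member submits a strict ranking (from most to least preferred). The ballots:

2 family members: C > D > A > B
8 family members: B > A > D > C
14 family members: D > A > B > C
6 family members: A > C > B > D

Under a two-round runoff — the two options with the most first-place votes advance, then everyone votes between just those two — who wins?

D

Round 1 first-place votes: B 8, C 2, D 14, A 6.
D and B advance.
Runoff: D is preferred to B by 16 voters; B by 14.
D wins the runoff.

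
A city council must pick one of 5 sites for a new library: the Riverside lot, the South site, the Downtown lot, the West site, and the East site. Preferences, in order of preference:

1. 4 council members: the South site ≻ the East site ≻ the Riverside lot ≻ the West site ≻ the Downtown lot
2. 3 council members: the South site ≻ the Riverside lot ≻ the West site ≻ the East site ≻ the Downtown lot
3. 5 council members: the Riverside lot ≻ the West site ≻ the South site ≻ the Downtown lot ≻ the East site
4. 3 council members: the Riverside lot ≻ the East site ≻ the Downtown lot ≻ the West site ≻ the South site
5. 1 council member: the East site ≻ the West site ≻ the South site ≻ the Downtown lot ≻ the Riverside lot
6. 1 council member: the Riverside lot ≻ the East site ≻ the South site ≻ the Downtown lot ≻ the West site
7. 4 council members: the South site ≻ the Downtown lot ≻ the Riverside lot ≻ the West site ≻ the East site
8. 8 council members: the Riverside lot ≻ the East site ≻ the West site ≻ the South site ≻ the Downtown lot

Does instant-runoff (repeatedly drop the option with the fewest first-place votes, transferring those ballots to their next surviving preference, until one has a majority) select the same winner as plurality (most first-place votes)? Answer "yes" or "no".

yes

Instant-runoff — R1 the Riverside lot 17, the South site 11, the Downtown lot 0, the West site 0, the East site 1 (the Riverside lot winner). Winner: the Riverside lot.
Plurality — first-place votes: the Riverside lot 17, the South site 11, the Downtown lot 0, the West site 0, the East site 1. Winner: the Riverside lot.
The two methods agree.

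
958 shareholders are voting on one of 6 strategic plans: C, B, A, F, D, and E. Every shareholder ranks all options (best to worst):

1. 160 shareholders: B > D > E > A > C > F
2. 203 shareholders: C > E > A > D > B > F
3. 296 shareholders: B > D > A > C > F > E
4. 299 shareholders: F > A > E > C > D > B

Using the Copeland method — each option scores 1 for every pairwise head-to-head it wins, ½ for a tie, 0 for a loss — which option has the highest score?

A

C: beats B, F, D, and E; loses to A → score 4.
B: beats F; loses to C, A, D, and E → score 1.
A: beats C, B, F, D, and E → score 5.
F: beats E; loses to C, B, A, and D → score 1.
D: beats B and F; loses to C, A, and E → score 2.
E: beats B and D; loses to C, A, and F → score 2.
A has the best pairwise record.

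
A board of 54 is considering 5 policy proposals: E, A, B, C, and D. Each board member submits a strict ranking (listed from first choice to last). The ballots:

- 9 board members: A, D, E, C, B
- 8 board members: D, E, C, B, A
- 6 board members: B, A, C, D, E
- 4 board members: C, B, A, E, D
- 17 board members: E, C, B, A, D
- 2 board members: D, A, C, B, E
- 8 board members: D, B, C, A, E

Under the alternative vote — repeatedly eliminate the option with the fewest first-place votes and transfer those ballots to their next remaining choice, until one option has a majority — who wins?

D

Round 1: E 17, A 9, B 6, C 4, D 18. Eliminate C.
Round 2: E 17, A 9, B 10, D 18. Eliminate A.
Round 3: E 17, B 10, D 27. Eliminate B.
Round 4: E 21, D 33. D has a majority.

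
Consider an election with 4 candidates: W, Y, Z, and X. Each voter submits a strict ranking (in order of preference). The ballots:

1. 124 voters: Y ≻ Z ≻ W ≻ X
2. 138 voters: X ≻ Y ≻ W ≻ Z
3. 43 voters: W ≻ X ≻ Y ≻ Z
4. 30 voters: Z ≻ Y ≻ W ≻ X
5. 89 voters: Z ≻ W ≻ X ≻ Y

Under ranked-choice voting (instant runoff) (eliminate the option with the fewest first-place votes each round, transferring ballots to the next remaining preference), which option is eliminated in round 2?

Round 1: W 43, Y 124, Z 119, X 138. Eliminate W.
Round 2: Y 124, Z 119, X 181. Eliminate Z.

Z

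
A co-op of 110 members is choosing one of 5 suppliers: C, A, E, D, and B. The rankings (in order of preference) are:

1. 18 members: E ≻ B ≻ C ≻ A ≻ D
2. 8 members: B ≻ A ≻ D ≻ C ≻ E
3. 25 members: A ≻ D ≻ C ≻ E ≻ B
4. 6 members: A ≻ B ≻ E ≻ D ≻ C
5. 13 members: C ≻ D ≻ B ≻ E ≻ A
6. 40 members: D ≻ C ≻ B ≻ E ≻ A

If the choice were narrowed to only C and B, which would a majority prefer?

C

Voters preferring C to B: 78; preferring B to C: 32.
C wins the head-to-head.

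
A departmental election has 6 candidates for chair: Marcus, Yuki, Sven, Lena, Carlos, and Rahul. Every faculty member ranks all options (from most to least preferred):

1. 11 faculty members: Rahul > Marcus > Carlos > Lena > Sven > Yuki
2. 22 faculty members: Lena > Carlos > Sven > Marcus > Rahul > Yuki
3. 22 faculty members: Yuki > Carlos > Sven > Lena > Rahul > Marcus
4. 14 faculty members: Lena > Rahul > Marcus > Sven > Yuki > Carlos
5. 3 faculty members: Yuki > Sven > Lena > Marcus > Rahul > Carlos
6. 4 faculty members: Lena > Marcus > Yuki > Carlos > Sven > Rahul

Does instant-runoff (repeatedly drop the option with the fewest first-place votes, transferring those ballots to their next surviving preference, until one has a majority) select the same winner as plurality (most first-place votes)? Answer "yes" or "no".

yes

Instant-runoff — R1 Marcus 0, Yuki 25, Sven 0, Lena 40, Carlos 0, Rahul 11 (Lena winner). Winner: Lena.
Plurality — first-place votes: Marcus 0, Yuki 25, Sven 0, Lena 40, Carlos 0, Rahul 11. Winner: Lena.
The two methods agree.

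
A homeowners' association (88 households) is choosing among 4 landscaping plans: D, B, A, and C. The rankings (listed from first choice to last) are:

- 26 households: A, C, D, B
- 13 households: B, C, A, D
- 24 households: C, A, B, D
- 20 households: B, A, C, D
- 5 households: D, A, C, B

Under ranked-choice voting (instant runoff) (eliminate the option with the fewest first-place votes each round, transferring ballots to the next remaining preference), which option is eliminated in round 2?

C

Round 1: D 5, B 33, A 26, C 24. Eliminate D.
Round 2: B 33, A 31, C 24. Eliminate C.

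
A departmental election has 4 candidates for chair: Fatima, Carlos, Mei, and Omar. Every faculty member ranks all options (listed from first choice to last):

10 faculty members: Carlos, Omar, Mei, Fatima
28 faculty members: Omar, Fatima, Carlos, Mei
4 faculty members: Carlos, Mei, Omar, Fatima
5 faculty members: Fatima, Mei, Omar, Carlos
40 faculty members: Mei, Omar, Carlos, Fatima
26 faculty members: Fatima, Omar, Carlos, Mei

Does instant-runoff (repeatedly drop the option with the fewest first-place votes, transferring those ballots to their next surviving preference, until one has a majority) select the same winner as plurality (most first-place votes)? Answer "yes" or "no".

no

Instant-runoff — R1 Fatima 31, Carlos 14, Mei 40, Omar 28 (Carlos out); R2 Fatima 31, Mei 44, Omar 38 (Fatima out); R3 Mei 49, Omar 64 (Omar winner). Winner: Omar.
Plurality — first-place votes: Fatima 31, Carlos 14, Mei 40, Omar 28. Winner: Mei.
The two methods disagree.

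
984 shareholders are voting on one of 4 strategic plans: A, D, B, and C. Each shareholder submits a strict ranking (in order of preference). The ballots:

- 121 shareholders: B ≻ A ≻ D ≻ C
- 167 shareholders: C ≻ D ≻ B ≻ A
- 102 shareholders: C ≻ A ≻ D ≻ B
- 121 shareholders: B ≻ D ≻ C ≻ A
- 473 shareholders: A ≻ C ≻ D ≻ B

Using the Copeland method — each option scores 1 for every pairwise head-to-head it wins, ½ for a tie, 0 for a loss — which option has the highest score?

A

A: beats D, B, and C → score 3.
D: beats B; loses to A and C → score 1.
B: loses to A, D, and C → score 0.
C: beats D and B; loses to A → score 2.
A has the best pairwise record.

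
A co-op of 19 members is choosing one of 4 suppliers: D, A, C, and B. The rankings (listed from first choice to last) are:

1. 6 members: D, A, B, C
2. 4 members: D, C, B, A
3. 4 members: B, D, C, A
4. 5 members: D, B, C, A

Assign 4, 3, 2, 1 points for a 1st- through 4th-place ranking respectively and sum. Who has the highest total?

D: 6·4 + 4·4 + 4·3 + 5·4 = 72
A: 6·3 + 4·1 + 4·1 + 5·1 = 31
C: 6·1 + 4·3 + 4·2 + 5·2 = 36
B: 6·2 + 4·2 + 4·4 + 5·3 = 51
D has the highest Borda score (72).

D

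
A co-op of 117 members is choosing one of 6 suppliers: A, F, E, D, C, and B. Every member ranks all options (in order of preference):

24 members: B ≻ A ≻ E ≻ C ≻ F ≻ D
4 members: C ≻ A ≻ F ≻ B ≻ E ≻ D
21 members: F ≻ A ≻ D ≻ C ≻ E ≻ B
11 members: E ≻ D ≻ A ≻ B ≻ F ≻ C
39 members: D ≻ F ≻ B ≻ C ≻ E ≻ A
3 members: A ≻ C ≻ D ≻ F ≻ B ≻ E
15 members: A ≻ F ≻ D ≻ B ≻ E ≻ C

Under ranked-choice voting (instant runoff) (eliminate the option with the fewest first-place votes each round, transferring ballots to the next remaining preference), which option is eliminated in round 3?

F

Round 1: A 18, F 21, E 11, D 39, C 4, B 24. Eliminate C.
Round 2: A 22, F 21, E 11, D 39, B 24. Eliminate E.
Round 3: A 22, F 21, D 50, B 24. Eliminate F.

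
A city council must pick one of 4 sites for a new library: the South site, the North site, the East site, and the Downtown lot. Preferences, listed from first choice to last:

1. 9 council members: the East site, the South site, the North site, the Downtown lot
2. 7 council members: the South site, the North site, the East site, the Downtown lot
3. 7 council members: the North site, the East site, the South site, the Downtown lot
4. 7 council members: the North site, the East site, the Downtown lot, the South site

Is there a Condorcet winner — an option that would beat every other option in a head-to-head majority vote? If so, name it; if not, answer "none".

Checking pairwise contests:
the East site beats the South site 23–7.
the South site beats the North site 16–14.
the North site beats the East site 21–9.
the South site beats the Downtown lot 23–7.
Every option loses at least one head-to-head, so there is no Condorcet winner.

none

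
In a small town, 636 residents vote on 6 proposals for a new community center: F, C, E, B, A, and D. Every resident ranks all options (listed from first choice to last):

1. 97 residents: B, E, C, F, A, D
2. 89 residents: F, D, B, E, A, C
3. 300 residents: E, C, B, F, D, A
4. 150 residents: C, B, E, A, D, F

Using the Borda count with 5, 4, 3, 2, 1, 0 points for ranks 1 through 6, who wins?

F: 97·2 + 89·5 + 300·2 + 150·0 = 1239
C: 97·3 + 89·0 + 300·4 + 150·5 = 2241
E: 97·4 + 89·2 + 300·5 + 150·3 = 2516
B: 97·5 + 89·3 + 300·3 + 150·4 = 2252
A: 97·1 + 89·1 + 300·0 + 150·2 = 486
D: 97·0 + 89·4 + 300·1 + 150·1 = 806
E has the highest Borda score (2516).

E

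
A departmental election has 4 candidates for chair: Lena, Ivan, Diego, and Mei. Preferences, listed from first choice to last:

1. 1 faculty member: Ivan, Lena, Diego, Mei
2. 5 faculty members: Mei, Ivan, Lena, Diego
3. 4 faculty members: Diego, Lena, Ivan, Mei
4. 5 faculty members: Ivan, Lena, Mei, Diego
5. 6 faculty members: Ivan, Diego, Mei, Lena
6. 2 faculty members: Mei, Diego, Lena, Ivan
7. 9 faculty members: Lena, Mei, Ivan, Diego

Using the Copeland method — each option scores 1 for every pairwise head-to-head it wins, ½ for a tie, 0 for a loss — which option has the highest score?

Ivan

Lena: beats Diego and Mei; loses to Ivan → score 2.
Ivan: beats Lena and Diego; ties Mei → score 2.5.
Diego: loses to Lena, Ivan, and Mei → score 0.
Mei: beats Diego; ties Ivan; loses to Lena → score 1.5.
Ivan has the best pairwise record.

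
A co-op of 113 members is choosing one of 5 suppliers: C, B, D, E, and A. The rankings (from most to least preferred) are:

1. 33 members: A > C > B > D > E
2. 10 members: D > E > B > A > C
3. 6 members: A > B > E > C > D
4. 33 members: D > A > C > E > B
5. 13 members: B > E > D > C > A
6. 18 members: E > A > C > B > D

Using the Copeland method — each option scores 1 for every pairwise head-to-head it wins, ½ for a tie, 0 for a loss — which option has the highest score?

A

C: beats B, D, and E; loses to A → score 3.
B: beats D; loses to C, E, and A → score 1.
D: beats E; loses to C, B, and A → score 1.
E: beats B; loses to C, D, and A → score 1.
A: beats C, B, D, and E → score 4.
A has the best pairwise record.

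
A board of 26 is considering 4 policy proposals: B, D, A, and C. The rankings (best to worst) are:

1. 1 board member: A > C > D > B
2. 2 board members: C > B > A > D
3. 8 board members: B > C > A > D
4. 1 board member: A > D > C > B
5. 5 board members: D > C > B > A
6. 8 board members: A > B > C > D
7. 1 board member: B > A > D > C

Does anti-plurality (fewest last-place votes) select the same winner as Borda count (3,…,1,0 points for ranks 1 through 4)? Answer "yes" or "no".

Anti-plurality — last-place votes: B 2, D 18, A 5, C 1. Winner: C.
Borda — scores: B 52, D 19, A 42, C 43. Winner: B.
The two methods disagree.

no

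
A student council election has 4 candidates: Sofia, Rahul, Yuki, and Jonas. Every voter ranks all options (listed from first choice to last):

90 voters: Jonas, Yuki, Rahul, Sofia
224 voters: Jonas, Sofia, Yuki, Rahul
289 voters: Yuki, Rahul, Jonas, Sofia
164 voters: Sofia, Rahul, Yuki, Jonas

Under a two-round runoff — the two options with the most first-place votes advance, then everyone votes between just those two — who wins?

Yuki

Round 1 first-place votes: Sofia 164, Rahul 0, Yuki 289, Jonas 314.
Jonas and Yuki advance.
Runoff: Jonas is preferred to Yuki by 314 voters; Yuki by 453.
Yuki wins the runoff.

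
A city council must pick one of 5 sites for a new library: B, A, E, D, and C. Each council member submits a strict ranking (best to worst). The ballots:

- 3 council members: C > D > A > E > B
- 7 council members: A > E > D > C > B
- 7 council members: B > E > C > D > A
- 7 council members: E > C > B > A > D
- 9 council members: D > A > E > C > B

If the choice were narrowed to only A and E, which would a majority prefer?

Voters preferring A to E: 19; preferring E to A: 14.
A wins the head-to-head.

A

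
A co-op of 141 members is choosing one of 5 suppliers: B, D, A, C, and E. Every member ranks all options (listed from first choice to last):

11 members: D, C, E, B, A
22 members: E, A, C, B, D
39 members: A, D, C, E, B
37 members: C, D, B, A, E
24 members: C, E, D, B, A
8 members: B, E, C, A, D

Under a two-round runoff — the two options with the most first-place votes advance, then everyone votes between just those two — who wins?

C

Round 1 first-place votes: B 8, D 11, A 39, C 61, E 22.
C and A advance.
Runoff: C is preferred to A by 80 voters; A by 61.
C wins the runoff.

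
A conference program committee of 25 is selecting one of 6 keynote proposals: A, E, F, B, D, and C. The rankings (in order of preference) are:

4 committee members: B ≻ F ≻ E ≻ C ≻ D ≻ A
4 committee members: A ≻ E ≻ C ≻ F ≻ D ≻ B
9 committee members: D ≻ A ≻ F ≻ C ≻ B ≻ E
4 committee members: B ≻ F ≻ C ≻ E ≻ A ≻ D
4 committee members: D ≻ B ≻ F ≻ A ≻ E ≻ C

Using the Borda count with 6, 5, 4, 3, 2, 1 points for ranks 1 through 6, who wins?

F

A: 4·1 + 4·6 + 9·5 + 4·2 + 4·3 = 93
E: 4·4 + 4·5 + 9·1 + 4·3 + 4·2 = 65
F: 4·5 + 4·3 + 9·4 + 4·5 + 4·4 = 104
B: 4·6 + 4·1 + 9·2 + 4·6 + 4·5 = 90
D: 4·2 + 4·2 + 9·6 + 4·1 + 4·6 = 98
C: 4·3 + 4·4 + 9·3 + 4·4 + 4·1 = 75
F has the highest Borda score (104).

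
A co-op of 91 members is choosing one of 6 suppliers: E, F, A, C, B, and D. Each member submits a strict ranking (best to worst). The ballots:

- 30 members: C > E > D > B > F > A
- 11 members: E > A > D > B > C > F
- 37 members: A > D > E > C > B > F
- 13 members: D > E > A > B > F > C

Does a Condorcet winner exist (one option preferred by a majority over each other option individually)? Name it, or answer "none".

none

Checking pairwise contests:
D beats E 50–41.
E beats F 91–0.
E beats A 54–37.
E beats C 61–30.
E beats B 91–0.
A beats D 48–43.
Every option loses at least one head-to-head, so there is no Condorcet winner.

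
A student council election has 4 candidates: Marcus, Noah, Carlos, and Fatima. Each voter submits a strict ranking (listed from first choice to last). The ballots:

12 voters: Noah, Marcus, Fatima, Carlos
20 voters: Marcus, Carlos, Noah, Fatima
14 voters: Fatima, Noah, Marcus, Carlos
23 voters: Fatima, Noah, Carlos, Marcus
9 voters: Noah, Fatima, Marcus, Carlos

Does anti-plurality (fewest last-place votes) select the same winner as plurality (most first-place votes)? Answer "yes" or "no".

no

Anti-plurality — last-place votes: Marcus 23, Noah 0, Carlos 35, Fatima 20. Winner: Noah.
Plurality — first-place votes: Marcus 20, Noah 21, Carlos 0, Fatima 37. Winner: Fatima.
The two methods disagree.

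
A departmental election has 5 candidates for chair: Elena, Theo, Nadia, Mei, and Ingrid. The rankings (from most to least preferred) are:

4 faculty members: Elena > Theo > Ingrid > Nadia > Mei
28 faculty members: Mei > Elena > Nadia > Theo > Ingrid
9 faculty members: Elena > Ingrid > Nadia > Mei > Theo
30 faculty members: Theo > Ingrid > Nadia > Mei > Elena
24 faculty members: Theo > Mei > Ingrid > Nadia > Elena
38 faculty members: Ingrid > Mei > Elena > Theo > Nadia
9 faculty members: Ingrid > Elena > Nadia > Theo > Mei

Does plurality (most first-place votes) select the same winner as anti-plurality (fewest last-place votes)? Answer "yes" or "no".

Plurality — first-place votes: Elena 13, Theo 54, Nadia 0, Mei 28, Ingrid 47. Winner: Theo.
Anti-plurality — last-place votes: Elena 54, Theo 9, Nadia 38, Mei 13, Ingrid 28. Winner: Theo.
The two methods agree.

yes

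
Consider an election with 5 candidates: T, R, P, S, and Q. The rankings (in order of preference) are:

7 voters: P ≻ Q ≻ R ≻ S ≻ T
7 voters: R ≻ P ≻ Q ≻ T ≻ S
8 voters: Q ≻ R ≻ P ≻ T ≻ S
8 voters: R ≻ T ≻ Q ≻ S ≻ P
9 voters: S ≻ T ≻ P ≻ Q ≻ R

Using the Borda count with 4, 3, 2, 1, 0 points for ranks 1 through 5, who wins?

R

T: 7·0 + 7·1 + 8·1 + 8·3 + 9·3 = 66
R: 7·2 + 7·4 + 8·3 + 8·4 + 9·0 = 98
P: 7·4 + 7·3 + 8·2 + 8·0 + 9·2 = 83
S: 7·1 + 7·0 + 8·0 + 8·1 + 9·4 = 51
Q: 7·3 + 7·2 + 8·4 + 8·2 + 9·1 = 92
R has the highest Borda score (98).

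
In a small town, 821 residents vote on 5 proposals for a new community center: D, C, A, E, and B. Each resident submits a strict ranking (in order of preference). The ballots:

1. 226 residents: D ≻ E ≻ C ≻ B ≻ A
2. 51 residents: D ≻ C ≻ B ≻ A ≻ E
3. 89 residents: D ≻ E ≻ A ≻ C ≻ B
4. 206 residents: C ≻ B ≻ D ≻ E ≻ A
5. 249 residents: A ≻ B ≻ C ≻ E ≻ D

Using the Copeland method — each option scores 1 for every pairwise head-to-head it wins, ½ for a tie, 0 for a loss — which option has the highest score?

C

D: beats A and E; loses to C and B → score 2.
C: beats D, A, E, and B → score 4.
A: loses to D, C, E, and B → score 0.
E: beats A; loses to D, C, and B → score 1.
B: beats D, A, and E; loses to C → score 3.
C has the best pairwise record.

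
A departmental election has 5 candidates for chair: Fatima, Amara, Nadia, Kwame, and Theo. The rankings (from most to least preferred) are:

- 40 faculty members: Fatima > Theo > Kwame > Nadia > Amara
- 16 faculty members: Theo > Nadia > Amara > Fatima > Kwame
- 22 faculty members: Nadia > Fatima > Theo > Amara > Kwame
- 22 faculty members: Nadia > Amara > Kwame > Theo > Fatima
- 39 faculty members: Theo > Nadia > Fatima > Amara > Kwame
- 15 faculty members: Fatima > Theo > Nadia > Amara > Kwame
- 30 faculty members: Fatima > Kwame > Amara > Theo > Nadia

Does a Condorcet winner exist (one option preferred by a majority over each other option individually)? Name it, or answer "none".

Checking pairwise contests:
Nadia beats Fatima 99–85.
Fatima beats Amara 146–38.
Theo beats Nadia 140–44.
Fatima beats Kwame 162–22.
Fatima beats Theo 107–77.
Every option loses at least one head-to-head, so there is no Condorcet winner.

none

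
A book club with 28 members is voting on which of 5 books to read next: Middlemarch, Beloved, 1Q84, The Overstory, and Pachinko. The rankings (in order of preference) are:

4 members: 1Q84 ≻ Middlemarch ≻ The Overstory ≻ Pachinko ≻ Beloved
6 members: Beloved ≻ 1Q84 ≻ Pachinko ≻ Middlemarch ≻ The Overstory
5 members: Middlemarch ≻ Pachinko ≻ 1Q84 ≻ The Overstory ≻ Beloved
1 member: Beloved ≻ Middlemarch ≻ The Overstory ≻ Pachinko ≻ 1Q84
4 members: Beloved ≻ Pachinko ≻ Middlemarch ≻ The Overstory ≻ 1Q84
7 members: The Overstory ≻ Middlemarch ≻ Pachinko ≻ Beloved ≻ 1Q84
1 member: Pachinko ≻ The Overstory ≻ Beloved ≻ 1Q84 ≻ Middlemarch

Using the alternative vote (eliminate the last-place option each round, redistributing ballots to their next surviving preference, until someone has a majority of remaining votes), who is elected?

Middlemarch

Round 1: Middlemarch 5, Beloved 11, 1Q84 4, The Overstory 7, Pachinko 1. Eliminate Pachinko.
Round 2: Middlemarch 5, Beloved 11, 1Q84 4, The Overstory 8. Eliminate 1Q84.
Round 3: Middlemarch 9, Beloved 11, The Overstory 8. Eliminate The Overstory.
Round 4: Middlemarch 16, Beloved 12. Middlemarch has a majority.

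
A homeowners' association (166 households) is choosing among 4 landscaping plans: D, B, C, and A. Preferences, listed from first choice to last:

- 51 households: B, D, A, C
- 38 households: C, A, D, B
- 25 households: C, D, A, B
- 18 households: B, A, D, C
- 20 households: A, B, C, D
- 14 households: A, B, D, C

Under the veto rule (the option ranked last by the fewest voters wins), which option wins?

A

Last-place votes: D 20, B 63, C 83, A 0.
A is ranked last by the fewest voters, so A wins.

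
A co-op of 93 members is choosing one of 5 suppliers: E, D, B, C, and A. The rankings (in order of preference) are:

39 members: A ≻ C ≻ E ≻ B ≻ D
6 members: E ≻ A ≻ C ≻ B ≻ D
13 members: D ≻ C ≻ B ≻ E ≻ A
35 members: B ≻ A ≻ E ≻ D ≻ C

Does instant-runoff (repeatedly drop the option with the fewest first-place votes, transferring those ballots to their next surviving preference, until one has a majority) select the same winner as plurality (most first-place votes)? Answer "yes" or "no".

no

Instant-runoff — R1 E 6, D 13, B 35, C 0, A 39 (C out); R2 E 6, D 13, B 35, A 39 (E out); R3 D 13, B 35, A 45 (D out); R4 B 48, A 45 (B winner). Winner: B.
Plurality — first-place votes: E 6, D 13, B 35, C 0, A 39. Winner: A.
The two methods disagree.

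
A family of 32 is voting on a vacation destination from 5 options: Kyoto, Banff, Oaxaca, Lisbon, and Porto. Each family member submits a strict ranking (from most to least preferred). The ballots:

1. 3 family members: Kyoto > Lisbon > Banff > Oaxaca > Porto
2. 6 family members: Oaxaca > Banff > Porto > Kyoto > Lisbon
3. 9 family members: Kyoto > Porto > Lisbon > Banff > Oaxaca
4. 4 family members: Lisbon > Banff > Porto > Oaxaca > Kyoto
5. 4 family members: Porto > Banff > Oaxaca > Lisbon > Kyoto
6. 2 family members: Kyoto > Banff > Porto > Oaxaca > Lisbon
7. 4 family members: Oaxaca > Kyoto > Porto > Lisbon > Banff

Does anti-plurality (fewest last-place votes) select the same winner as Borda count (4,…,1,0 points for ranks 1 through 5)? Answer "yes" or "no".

Anti-plurality — last-place votes: Kyoto 8, Banff 4, Oaxaca 9, Lisbon 8, Porto 3. Winner: Porto.
Borda — scores: Kyoto 74, Banff 63, Oaxaca 57, Lisbon 51, Porto 75. Winner: Porto.
The two methods agree.

yes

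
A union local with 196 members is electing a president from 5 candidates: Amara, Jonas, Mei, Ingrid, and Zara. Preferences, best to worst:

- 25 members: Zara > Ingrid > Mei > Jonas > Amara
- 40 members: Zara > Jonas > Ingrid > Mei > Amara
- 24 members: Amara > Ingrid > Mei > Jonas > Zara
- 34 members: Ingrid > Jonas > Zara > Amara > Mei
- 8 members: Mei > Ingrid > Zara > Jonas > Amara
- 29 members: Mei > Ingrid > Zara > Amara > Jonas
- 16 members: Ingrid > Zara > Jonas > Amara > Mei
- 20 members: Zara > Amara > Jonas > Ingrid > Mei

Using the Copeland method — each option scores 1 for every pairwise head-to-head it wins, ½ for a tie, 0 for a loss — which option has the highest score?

Amara: loses to Jonas, Mei, Ingrid, and Zara → score 0.
Jonas: beats Amara and Mei; loses to Ingrid and Zara → score 2.
Mei: beats Amara; loses to Jonas, Ingrid, and Zara → score 1.
Ingrid: beats Amara, Jonas, Mei, and Zara → score 4.
Zara: beats Amara, Jonas, and Mei; loses to Ingrid → score 3.
Ingrid has the best pairwise record.

Ingrid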